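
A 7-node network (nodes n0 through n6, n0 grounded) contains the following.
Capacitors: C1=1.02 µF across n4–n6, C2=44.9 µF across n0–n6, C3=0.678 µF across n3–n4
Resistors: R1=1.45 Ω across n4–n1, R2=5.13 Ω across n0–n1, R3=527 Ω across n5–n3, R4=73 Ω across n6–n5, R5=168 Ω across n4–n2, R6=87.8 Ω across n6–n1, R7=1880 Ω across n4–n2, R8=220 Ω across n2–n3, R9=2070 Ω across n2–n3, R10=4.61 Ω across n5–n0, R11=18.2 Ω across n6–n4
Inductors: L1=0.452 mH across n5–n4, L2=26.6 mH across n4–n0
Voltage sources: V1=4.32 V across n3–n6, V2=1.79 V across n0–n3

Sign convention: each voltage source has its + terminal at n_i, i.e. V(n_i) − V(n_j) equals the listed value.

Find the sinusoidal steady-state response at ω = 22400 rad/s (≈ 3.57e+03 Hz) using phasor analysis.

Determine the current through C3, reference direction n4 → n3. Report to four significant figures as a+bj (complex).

MNA unknowns: 6 node voltages V₁..V_6 plus 2 source currents (V1, V2)
C1: Y=0.000+0.02285j on G[4,6]
R1: Y=0.6897+0.000j on G[4,1]
C2: Y=0.000+1.006j on G[0,6]
R2: Y=0.1949+0.000j on G[0,1]
R3: Y=0.001898+0.000j on G[5,3]
R4: Y=0.01370+0.000j on G[6,5]
R5: Y=0.005952+0.000j on G[4,2]
L1: Y=0.000-0.09877j on G[5,4]
L2: Y=0.000-0.001678j on G[4,0]
R6: Y=0.01139+0.000j on G[6,1]
R7: Y=0.0005319+0.000j on G[4,2]
R8: Y=0.004545+0.000j on G[2,3]
C3: Y=0.000+0.01519j on G[3,4]
R9: Y=0.0004831+0.000j on G[2,3]
R10: Y=0.2169+0.000j on G[5,0]
R11: Y=0.05495+0.000j on G[6,4]
V1: row V3−V6=4.32, i_V1 at 3,6
V2: row V0−V3=1.79, i_V2 at 0,3
solve → V1=-1.205-0.6250j, V2=-1.607-0.4574j, V3=-1.790+0.000j, V4=-1.464-0.8120j, V5=-0.8334+0.2681j, V6=-6.110+0.000j
aux → i_V1=-0.4019-6.203j, i_V2=-0.4170-6.206j

0.01233+0.004943j A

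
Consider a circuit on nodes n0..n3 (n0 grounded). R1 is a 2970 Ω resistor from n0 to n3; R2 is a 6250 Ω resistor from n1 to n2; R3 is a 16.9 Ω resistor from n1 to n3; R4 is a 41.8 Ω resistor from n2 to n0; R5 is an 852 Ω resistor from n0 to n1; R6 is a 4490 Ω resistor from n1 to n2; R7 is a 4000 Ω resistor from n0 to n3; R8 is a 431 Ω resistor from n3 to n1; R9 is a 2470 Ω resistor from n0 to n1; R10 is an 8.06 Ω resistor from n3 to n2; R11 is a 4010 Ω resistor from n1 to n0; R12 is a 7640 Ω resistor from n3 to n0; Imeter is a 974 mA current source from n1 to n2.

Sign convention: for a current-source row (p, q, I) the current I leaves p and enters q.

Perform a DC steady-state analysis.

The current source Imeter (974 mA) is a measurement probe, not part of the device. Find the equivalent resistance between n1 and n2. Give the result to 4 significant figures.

Apply KCL at each of the 3 non-ground nodes and solve the resulting linear system.
Node n1: branches {R2, R3, R5, R6, R8, R9, R11, Imeter} → V_1 = -20.77
Node n2: branches {R2, R4, R6, R10, Imeter} → V_2 = 1.757
Node n3: branches {R1, R3, R7, R8, R10, R12} → V_3 = -5.685

R_eq = 23.13 Ω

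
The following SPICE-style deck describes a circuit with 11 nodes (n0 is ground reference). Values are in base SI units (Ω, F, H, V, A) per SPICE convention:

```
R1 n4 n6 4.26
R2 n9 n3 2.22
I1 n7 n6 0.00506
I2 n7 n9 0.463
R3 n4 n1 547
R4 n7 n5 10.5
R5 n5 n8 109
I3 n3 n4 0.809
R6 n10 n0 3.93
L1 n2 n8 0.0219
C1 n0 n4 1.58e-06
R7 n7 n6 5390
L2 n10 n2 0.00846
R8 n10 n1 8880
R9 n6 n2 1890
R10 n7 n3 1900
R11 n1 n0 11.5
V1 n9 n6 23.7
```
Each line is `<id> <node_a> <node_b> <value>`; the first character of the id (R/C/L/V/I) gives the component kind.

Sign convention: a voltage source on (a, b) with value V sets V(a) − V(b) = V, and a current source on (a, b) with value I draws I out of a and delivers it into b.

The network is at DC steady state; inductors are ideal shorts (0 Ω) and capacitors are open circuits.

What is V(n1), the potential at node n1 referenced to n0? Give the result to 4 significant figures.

2.918 V

Element admittances at DC:
  Y(R1) = 0.2347 S between n4,n6
  Y(R2) = 0.4505 S between n9,n3
  I1: injects 0.00506 A into n6 (from n7)
  I2: injects 0.463 A into n9 (from n7)
  Y(R3) = 0.001828 S between n4,n1
  Y(R4) = 0.09524 S between n7,n5
  Y(R5) = 0.009174 S between n5,n8
  I3: injects 0.809 A into n4 (from n3)
  Y(R6) = 0.2545 S between n10,n0
  L1: short n2↔n8 (DC inductor)
  Y(C1) = 0.000 S between n0,n4
  Y(R7) = 0.0001855 S between n7,n6
  L2: short n10↔n2 (DC inductor)
  Y(R8) = 0.0001126 S between n10,n1
  Y(R9) = 0.0005291 S between n6,n2
  Y(R10) = 0.0005263 S between n7,n3
  Y(R11) = 0.08696 S between n1,n0
  V1: constraint V(n9)−V(n6) = 23.7
Assemble and solve the 13×13 MNA system:
  V(n1)=2.918  V(n2)=-0.9973  V(n3)=161.3  V(n4)=142.0  V(n5)=-36.82  V(n6)=139.6  V(n7)=-40.27  V(n8)=-0.9973  V(n9)=163.3  V(n10)=-0.9973
  i(L1)=0.3286  i(L2)=0.2542  i(V1)=-0.4521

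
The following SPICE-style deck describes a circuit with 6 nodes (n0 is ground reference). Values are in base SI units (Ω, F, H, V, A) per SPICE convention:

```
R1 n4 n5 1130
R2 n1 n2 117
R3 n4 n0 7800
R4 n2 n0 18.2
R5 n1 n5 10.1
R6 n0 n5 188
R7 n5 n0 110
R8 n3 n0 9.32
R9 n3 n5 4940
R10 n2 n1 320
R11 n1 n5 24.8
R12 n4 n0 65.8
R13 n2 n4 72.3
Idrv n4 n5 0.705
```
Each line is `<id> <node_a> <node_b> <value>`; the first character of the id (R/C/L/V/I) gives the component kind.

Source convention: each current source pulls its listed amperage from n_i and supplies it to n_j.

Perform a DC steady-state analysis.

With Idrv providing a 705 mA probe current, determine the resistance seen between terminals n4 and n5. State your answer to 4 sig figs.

Apply KCL at each of the 5 non-ground nodes and solve the resulting linear system.
Node n1: branches {R2, R5, R10, R11} → V_1 = 23.83
Node n2: branches {R2, R4, R10, R13} → V_2 = -0.4843
Node n3: branches {R8, R9} → V_3 = 0.04871
Node n4: branches {R1, R3, R12, R13, Idrv} → V_4 = -22.93
Node n5: branches {R1, R5, R6, R7, R9, R11, Idrv} → V_5 = 25.87

R_eq = 69.22 Ω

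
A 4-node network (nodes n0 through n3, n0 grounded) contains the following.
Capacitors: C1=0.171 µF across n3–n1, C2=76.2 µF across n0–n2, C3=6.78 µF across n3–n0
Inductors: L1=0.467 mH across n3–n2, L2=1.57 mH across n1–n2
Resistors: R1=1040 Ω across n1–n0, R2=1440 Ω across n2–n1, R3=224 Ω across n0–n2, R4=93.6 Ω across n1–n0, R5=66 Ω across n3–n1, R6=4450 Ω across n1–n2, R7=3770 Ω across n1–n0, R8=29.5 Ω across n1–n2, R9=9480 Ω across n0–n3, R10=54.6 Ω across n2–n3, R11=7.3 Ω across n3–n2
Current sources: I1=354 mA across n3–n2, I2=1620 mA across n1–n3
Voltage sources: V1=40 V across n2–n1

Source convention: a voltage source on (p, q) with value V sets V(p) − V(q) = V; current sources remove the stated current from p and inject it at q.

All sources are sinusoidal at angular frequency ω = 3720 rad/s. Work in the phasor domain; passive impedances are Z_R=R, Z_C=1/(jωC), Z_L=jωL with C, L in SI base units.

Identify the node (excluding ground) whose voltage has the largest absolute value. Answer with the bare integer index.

1

Element admittances at ω=3720 rad/s:
  Y(C1) = 0.000+0.0006361j S between n3,n1
  Y(L1) = 0.000-0.5756j S between n3,n2
  Y(R1) = 0.0009615+0.000j S between n1,n0
  Y(R2) = 0.0006944+0.000j S between n2,n1
  Y(R3) = 0.004464+0.000j S between n0,n2
  Y(R4) = 0.01068+0.000j S between n1,n0
  Y(R5) = 0.01515+0.000j S between n3,n1
  Y(R6) = 0.0002247+0.000j S between n1,n2
  Y(C2) = 0.000+0.2835j S between n0,n2
  I1: injects 0.354 A into n2 (from n3)
  Y(R7) = 0.0002653+0.000j S between n1,n0
  Y(C3) = 0.000+0.02522j S between n3,n0
  Y(R8) = 0.03390+0.000j S between n1,n2
  Y(R9) = 0.0001055+0.000j S between n0,n3
  Y(R10) = 0.01832+0.000j S between n2,n3
  Y(L2) = 0.000-0.1712j S between n1,n2
  I2: injects 1.62 A into n3 (from n1)
  Y(R11) = 0.1370+0.000j S between n3,n2
  V1: constraint V(n2)−V(n1) = 40
Assemble and solve the 4×4 MNA system:
  V(n1)=-39.94-1.623j  V(n2)=0.05665-1.623j  V(n3)=0.4196-0.6097j
  i(V1)=-0.8594+6.788j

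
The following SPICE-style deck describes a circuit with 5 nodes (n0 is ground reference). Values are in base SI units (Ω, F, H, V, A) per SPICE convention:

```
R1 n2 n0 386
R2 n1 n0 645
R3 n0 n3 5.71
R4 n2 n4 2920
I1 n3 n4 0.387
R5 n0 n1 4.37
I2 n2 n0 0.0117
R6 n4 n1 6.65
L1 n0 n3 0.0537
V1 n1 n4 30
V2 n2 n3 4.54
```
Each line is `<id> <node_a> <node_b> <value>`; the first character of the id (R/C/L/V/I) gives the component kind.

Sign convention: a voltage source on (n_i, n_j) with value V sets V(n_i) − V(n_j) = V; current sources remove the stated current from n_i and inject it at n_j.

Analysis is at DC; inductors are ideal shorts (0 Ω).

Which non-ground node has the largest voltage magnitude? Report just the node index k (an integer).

MNA unknowns: 4 node voltages V₁..V_4 plus 3 source currents (L1, V1, V2)
R1: Y=0.002591 on G[2,0]
R2: Y=0.001550 on G[1,0]
R3: Y=0.1751 on G[0,3]
R4: Y=0.0003425 on G[2,4]
I1: z[3]−=0.387, z[4]+=0.387
R5: Y=0.2288 on G[0,1]
I2: z[2]−=0.0117, z[0]+=0.0117
R6: Y=0.1504 on G[4,1]
L1: row V0−V3=0, i_L1 at 0,3
V1: row V1−V4=30, i_V1 at 1,4
V2: row V2−V3=4.54, i_V2 at 2,3
solve → V1=1.729, V2=4.540, V3=0.000, V4=-28.27
aux → i_L1=0.4217, i_V1=-4.910, i_V2=-0.03470

4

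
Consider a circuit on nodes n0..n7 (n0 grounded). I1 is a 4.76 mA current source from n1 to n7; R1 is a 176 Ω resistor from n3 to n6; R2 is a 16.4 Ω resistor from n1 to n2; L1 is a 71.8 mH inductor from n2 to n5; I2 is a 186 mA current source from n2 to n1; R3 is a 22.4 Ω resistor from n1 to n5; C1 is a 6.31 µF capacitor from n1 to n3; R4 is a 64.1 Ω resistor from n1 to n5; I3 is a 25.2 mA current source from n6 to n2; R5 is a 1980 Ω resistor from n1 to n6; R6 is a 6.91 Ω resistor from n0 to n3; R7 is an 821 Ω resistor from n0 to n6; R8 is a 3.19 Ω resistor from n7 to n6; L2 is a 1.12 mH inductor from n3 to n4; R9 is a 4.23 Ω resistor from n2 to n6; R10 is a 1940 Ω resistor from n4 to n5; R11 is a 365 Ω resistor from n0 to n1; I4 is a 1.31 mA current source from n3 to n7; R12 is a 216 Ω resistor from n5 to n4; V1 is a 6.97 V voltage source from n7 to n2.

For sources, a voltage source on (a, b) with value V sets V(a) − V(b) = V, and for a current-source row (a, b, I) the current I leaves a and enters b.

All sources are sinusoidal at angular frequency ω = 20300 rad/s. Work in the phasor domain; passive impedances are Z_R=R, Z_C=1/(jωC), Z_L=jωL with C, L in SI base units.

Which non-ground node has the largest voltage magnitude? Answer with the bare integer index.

7

Apply KCL at each of the 7 non-ground nodes and solve the resulting linear system.
Node n1: branches {I1, R2, I2, R3, C1, R4, R5, R11} → V_1 = -0.01040+0.03517j
Node n2: branches {R2, L1, I2, I3, R9, V1} → V_2 = -3.065+0.0009333j
Node n3: branches {R1, C1, R6, L2, I4} → V_3 = -0.006969-0.0006739j
Node n4: branches {L2, R10, R12} → V_4 = -0.01454-0.0003058j
Node n5: branches {L1, R3, R4, R10, R12} → V_5 = -0.01139+0.06442j
Node n6: branches {R1, I3, R5, R7, R8, R9} → V_6 = 0.8514+0.0009459j
Node n7: branches {I1, R8, I4, V1} → V_7 = 3.905+0.0009333j
Source currents: i(V1)=-0.9513+3.952e-06j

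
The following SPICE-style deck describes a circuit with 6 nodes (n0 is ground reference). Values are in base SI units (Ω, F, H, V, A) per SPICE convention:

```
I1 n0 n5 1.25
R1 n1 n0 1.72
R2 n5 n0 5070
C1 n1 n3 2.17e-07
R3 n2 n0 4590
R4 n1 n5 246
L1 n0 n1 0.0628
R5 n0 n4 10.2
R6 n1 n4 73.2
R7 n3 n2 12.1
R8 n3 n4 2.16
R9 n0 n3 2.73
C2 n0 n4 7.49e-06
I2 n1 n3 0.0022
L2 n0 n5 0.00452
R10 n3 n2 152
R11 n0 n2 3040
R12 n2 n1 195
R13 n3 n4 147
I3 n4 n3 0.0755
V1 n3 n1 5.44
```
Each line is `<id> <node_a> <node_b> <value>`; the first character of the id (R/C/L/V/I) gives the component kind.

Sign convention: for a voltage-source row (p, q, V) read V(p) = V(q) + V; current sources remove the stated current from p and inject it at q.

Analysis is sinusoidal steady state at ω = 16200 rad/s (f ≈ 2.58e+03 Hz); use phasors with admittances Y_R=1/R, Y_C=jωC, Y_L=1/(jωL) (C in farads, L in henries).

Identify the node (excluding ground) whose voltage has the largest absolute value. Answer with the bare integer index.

5

MNA unknowns: 5 node voltages V₁..V_5 plus 1 source current (V1)
I1: z[0]−=1.25, z[5]+=1.25
R1: Y=0.5814+0.000j on G[1,0]
R2: Y=0.0001972+0.000j on G[5,0]
C1: Y=0.000+0.003515j on G[1,3]
R3: Y=0.0002179+0.000j on G[2,0]
R4: Y=0.004065+0.000j on G[1,5]
L1: Y=0.000-0.0009829j on G[0,1]
R5: Y=0.09804+0.000j on G[0,4]
R6: Y=0.01366+0.000j on G[1,4]
R7: Y=0.08264+0.000j on G[3,2]
R8: Y=0.4630+0.000j on G[3,4]
R9: Y=0.3663+0.000j on G[0,3]
C2: Y=0.000+0.1213j on G[0,4]
I2: z[1]−=0.0022, z[3]+=0.0022
L2: Y=0.000-0.01366j on G[0,5]
R10: Y=0.006579+0.000j on G[3,2]
R11: Y=0.0003289+0.000j on G[0,2]
R12: Y=0.005128+0.000j on G[2,1]
R13: Y=0.006803+0.000j on G[3,4]
I3: z[4]−=0.0755, z[3]+=0.0755
V1: row V3−V1=5.44, i_V1 at 3,1
solve → V1=-2.272+0.09959j, V2=2.856+0.09902j, V3=3.168+0.09959j, V4=2.294-0.3958j, V5=25.81+82.80j
aux → i_V1=-1.521-0.2884j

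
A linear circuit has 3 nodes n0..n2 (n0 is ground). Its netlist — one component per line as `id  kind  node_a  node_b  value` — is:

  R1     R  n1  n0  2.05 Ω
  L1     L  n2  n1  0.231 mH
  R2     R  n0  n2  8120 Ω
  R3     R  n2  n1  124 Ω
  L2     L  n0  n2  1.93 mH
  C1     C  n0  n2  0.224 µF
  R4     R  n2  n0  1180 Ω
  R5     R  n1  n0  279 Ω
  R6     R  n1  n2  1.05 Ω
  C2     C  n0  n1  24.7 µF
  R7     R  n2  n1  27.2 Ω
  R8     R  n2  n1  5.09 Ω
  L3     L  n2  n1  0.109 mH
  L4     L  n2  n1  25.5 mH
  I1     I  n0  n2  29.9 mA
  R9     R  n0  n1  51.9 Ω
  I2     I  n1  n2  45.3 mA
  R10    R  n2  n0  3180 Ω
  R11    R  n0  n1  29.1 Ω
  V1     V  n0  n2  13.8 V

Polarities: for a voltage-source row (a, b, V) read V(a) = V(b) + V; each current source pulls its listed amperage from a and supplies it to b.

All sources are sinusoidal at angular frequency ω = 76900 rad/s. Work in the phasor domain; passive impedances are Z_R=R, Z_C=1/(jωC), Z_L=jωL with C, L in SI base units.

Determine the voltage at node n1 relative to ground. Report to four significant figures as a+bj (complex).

-4.093+5.455j V

Element admittances at ω=76900 rad/s:
  Y(R1) = 0.4878+0.000j S between n1,n0
  Y(L1) = 0.000-0.05629j S between n2,n1
  Y(R2) = 0.0001232+0.000j S between n0,n2
  Y(R3) = 0.008065+0.000j S between n2,n1
  Y(L2) = 0.000-0.006738j S between n0,n2
  Y(C1) = 0.000+0.01723j S between n0,n2
  Y(R4) = 0.0008475+0.000j S between n2,n0
  Y(R5) = 0.003584+0.000j S between n1,n0
  Y(R6) = 0.9524+0.000j S between n1,n2
  Y(C2) = 0.000+1.899j S between n0,n1
  Y(R7) = 0.03676+0.000j S between n2,n1
  Y(R8) = 0.1965+0.000j S between n2,n1
  Y(L3) = 0.000-0.1193j S between n2,n1
  Y(L4) = 0.000-0.0005100j S between n2,n1
  I1: injects 0.0299 A into n2 (from n0)
  Y(R9) = 0.01927+0.000j S between n0,n1
  I2: injects 0.0453 A into n2 (from n1)
  Y(R10) = 0.0003145+0.000j S between n2,n0
  Y(R11) = 0.03436+0.000j S between n0,n1
  V1: constraint V(n0)−V(n2) = 13.8
Assemble and solve the 3×3 MNA system:
  V(n1)=-4.093+5.455j  V(n2)=-13.80+0.000j
  i(V1)=-12.64-4.947j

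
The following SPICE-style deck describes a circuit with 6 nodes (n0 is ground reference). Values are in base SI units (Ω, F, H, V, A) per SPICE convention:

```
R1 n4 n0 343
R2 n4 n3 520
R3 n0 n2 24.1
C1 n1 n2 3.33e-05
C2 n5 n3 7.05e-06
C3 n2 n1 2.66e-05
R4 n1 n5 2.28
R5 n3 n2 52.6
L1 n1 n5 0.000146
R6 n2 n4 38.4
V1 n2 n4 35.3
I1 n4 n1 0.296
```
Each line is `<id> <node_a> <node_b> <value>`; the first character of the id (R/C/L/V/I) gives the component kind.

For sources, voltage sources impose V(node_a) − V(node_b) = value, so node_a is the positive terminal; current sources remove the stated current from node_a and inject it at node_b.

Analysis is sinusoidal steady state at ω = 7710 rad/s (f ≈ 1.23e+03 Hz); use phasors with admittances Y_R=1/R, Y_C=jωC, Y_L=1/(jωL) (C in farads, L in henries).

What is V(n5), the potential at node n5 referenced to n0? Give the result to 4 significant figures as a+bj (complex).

2.274-0.5678j V

MNA unknowns: 5 node voltages V₁..V_5 plus 1 source current (V1)
R1: Y=0.002915+0.000j on G[4,0]
R2: Y=0.001923+0.000j on G[4,3]
R3: Y=0.04149+0.000j on G[0,2]
C1: Y=0.000+0.2567j on G[1,2]
C2: Y=0.000+0.05436j on G[5,3]
C3: Y=0.000+0.2051j on G[2,1]
R4: Y=0.4386+0.000j on G[1,5]
R5: Y=0.01901+0.000j on G[3,2]
L1: Y=0.000-0.8884j on G[1,5]
R6: Y=0.02604+0.000j on G[2,4]
V1: row V2−V4=35.3, i_V1 at 2,4
I1: z[4]−=0.296, z[1]+=0.296
solve → V1=2.291-0.5060j, V2=2.317+0.000j, V3=2.051+0.5787j, V4=-32.98+0.000j, V5=2.274-0.5678j
aux → i_V1=-0.7868-0.001113j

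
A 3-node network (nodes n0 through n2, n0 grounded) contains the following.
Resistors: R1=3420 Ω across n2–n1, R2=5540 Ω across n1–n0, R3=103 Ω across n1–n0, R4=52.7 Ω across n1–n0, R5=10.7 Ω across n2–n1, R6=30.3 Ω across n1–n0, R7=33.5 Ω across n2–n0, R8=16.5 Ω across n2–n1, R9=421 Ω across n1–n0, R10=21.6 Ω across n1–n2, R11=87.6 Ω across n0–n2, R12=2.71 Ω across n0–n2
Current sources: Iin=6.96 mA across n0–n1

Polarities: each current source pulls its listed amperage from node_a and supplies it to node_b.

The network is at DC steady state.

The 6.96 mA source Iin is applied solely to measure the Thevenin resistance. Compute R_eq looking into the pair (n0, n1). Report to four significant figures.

Element admittances at DC:
  Y(R1) = 0.0002924 S between n2,n1
  Y(R2) = 0.0001805 S between n1,n0
  Y(R3) = 0.009709 S between n1,n0
  Y(R4) = 0.01898 S between n1,n0
  Y(R5) = 0.09346 S between n2,n1
  Y(R6) = 0.03300 S between n1,n0
  Y(R7) = 0.02985 S between n2,n0
  Y(R8) = 0.06061 S between n2,n1
  Y(R9) = 0.002375 S between n1,n0
  Y(R10) = 0.04630 S between n1,n2
  Y(R11) = 0.01142 S between n0,n2
  Y(R12) = 0.3690 S between n0,n2
  Iin: injects 0.00696 A into n1 (from n0)
Assemble and solve the 2×2 MNA system:
  V(n1)=0.03498  V(n2)=0.01149

R_eq = 5.025 Ω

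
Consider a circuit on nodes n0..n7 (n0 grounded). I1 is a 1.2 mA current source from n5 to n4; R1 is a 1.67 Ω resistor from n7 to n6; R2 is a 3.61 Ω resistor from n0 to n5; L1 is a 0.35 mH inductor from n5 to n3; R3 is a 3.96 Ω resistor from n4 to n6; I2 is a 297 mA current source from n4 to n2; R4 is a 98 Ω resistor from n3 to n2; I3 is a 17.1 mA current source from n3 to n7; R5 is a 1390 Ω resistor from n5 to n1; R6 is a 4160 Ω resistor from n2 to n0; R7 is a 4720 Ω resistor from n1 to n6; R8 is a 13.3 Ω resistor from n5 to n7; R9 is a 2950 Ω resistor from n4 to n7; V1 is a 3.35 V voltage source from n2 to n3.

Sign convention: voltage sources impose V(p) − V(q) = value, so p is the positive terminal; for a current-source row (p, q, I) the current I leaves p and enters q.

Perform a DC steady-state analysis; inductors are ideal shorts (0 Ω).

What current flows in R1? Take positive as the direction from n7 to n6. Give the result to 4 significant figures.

Element admittances at DC:
  I1: injects 0.0012 A into n4 (from n5)
  Y(R1) = 0.5988 S between n7,n6
  Y(R2) = 0.2770 S between n0,n5
  L1: short n5↔n3 (DC inductor)
  Y(R3) = 0.2525 S between n4,n6
  I2: injects 0.297 A into n2 (from n4)
  Y(R4) = 0.01020 S between n3,n2
  I3: injects 0.0171 A into n7 (from n3)
  Y(R5) = 0.0007194 S between n5,n1
  Y(R6) = 0.0002404 S between n2,n0
  Y(R7) = 0.0002119 S between n1,n6
  Y(R8) = 0.07519 S between n5,n7
  Y(R9) = 0.0003390 S between n4,n7
  V1: constraint V(n2)−V(n3) = 3.35
Assemble and solve the 9×9 MNA system:
  V(n1)=-0.9560  V(n2)=3.347  V(n3)=-0.002905  V(n4)=-5.362  V(n5)=-0.002905  V(n6)=-4.192  V(n7)=-3.700
  i(L1)=-0.2791  i(V1)=0.2620

0.2946 A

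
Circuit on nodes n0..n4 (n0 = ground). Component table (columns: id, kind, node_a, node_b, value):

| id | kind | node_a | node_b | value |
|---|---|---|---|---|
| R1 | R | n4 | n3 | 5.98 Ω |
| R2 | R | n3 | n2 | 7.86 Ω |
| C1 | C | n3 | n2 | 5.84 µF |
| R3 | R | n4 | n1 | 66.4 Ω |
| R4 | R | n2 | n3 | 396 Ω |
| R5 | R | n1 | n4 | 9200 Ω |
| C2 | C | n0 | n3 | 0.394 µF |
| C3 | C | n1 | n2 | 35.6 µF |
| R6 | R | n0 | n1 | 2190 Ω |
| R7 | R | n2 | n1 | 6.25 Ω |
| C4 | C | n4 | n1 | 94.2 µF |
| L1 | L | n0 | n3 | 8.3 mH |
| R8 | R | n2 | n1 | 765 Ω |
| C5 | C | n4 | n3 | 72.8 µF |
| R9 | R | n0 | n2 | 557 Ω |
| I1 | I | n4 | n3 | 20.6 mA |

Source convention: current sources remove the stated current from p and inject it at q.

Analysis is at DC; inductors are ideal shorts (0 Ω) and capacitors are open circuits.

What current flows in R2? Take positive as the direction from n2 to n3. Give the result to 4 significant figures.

-0.001383 A

Element admittances at DC:
  Y(R1) = 0.1672 S between n4,n3
  Y(R2) = 0.1272 S between n3,n2
  Y(C1) = 0.000 S between n3,n2
  Y(R3) = 0.01506 S between n4,n1
  Y(R4) = 0.002525 S between n2,n3
  Y(R5) = 0.0001087 S between n1,n4
  Y(C2) = 0.000 S between n0,n3
  Y(C3) = 0.000 S between n1,n2
  Y(R6) = 0.0004566 S between n0,n1
  Y(R7) = 0.1600 S between n2,n1
  Y(C4) = 0.000 S between n4,n1
  L1: short n0↔n3 (DC inductor)
  Y(R8) = 0.001307 S between n2,n1
  Y(C5) = 0.000 S between n4,n3
  Y(R9) = 0.001795 S between n0,n2
  I1: injects 0.0206 A into n3 (from n4)
Assemble and solve the 5×5 MNA system:
  V(n1)=-0.01973  V(n2)=-0.01087  V(n3)=0.000  V(n4)=-0.1146
  i(L1)=-2.852e-05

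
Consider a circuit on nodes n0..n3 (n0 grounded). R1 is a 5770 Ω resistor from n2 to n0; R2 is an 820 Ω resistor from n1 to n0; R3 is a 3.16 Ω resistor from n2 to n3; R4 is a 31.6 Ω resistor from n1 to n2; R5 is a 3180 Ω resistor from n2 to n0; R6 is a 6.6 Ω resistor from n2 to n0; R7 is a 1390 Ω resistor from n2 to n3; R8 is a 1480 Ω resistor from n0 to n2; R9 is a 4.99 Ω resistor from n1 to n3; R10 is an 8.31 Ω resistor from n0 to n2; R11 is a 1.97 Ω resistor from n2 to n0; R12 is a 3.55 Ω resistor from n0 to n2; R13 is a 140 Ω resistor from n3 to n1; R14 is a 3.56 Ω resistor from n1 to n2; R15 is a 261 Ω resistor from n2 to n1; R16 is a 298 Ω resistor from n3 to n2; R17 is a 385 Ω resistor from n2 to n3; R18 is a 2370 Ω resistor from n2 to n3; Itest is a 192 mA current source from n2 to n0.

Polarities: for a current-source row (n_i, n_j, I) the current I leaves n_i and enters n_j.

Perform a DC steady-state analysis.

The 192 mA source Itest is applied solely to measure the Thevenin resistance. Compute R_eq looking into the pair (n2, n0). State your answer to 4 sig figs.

Element admittances at DC:
  Y(R1) = 0.0001733 S between n2,n0
  Y(R2) = 0.001220 S between n1,n0
  Y(R3) = 0.3165 S between n2,n3
  Y(R4) = 0.03165 S between n1,n2
  Y(R5) = 0.0003145 S between n2,n0
  Y(R6) = 0.1515 S between n2,n0
  Y(R7) = 0.0007194 S between n2,n3
  Y(R8) = 0.0006757 S between n0,n2
  Y(R9) = 0.2004 S between n1,n3
  Y(R10) = 0.1203 S between n0,n2
  Y(R11) = 0.5076 S between n2,n0
  Y(R12) = 0.2817 S between n0,n2
  Y(R13) = 0.007143 S between n3,n1
  Y(R14) = 0.2809 S between n1,n2
  Y(R15) = 0.003831 S between n2,n1
  Y(R16) = 0.003356 S between n3,n2
  Y(R17) = 0.002597 S between n2,n3
  Y(R18) = 0.0004219 S between n2,n3
  Itest: injects 0.192 A into n0 (from n2)
Assemble and solve the 3×3 MNA system:
  V(n1)=-0.1800  V(n2)=-0.1805  V(n3)=-0.1803

R_eq = 0.9403 Ω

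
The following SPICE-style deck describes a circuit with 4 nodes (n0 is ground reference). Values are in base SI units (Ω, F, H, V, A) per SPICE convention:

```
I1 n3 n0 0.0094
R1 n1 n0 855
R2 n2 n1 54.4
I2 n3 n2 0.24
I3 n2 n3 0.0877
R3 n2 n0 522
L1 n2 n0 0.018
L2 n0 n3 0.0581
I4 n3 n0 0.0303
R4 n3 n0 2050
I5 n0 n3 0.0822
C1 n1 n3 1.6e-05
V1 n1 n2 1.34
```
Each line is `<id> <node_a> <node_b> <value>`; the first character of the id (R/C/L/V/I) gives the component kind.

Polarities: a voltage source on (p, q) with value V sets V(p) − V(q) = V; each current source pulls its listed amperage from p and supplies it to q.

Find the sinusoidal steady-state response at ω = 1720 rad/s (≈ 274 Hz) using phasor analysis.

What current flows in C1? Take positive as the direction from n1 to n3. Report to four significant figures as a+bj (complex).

MNA unknowns: 3 node voltages V₁..V_3 plus 1 source current (V1)
I1: z[3]−=0.0094, z[0]+=0.0094
R1: Y=0.001170+0.000j on G[1,0]
R2: Y=0.01838+0.000j on G[2,1]
I2: z[3]−=0.24, z[2]+=0.24
I3: z[2]−=0.0877, z[3]+=0.0877
R3: Y=0.001916+0.000j on G[2,0]
L1: Y=0.000-0.03230j on G[2,0]
L2: Y=0.000-0.01001j on G[0,3]
I4: z[3]−=0.0303, z[0]+=0.0303
R4: Y=0.0004878+0.000j on G[3,0]
I5: z[0]−=0.0822, z[3]+=0.0822
C1: Y=0.000+0.02752j on G[1,3]
V1: row V1−V2=1.34, i_V1 at 1,2
solve → V1=0.9616-0.4514j, V2=-0.3784-0.4514j, V3=1.355+5.598j
aux → i_V1=-0.1922+0.01136j

0.1665-0.01083j A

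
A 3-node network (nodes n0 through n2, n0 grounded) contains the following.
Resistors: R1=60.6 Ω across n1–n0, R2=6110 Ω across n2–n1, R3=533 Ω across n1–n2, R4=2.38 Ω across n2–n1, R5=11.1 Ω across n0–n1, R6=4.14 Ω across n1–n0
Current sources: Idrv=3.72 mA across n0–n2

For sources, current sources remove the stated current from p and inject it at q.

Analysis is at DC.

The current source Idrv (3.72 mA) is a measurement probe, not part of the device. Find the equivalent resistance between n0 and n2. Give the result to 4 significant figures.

R_eq = 5.241 Ω

Element admittances at DC:
  Y(R1) = 0.01650 S between n1,n0
  Y(R2) = 0.0001637 S between n2,n1
  Y(R3) = 0.001876 S between n1,n2
  Y(R4) = 0.4202 S between n2,n1
  Y(R5) = 0.09009 S between n0,n1
  Y(R6) = 0.2415 S between n1,n0
  Idrv: injects 0.00372 A into n2 (from n0)
Assemble and solve the 2×2 MNA system:
  V(n1)=0.01069  V(n2)=0.01950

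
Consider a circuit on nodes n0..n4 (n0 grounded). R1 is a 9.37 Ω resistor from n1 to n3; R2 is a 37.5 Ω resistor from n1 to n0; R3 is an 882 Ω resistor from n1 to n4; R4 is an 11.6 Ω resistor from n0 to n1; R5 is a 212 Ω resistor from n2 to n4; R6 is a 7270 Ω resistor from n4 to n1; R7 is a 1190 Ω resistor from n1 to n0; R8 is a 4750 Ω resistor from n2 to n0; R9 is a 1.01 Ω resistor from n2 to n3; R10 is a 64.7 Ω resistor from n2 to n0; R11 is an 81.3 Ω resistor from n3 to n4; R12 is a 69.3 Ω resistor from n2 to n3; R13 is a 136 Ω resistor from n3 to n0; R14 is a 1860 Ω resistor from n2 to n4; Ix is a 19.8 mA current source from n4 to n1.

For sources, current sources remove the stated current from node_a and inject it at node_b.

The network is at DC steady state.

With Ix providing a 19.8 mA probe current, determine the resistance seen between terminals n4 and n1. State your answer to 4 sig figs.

R_eq = 59.99 Ω

MNA unknowns: 4 node voltages V₁..V_4
R1: Y=0.1067 on G[1,3]
R2: Y=0.02667 on G[1,0]
R3: Y=0.001134 on G[1,4]
R4: Y=0.08621 on G[0,1]
R5: Y=0.004717 on G[2,4]
R6: Y=0.0001376 on G[4,1]
R7: Y=0.0008403 on G[1,0]
R8: Y=0.0002105 on G[2,0]
R9: Y=0.9901 on G[2,3]
R10: Y=0.01546 on G[2,0]
R11: Y=0.01230 on G[3,4]
R12: Y=0.01443 on G[2,3]
R13: Y=0.007353 on G[3,0]
R14: Y=0.0005376 on G[2,4]
Ix: z[4]−=0.0198, z[1]+=0.0198
solve → V1=0.02480, V2=-0.1237, V3=-0.1201, V4=-1.163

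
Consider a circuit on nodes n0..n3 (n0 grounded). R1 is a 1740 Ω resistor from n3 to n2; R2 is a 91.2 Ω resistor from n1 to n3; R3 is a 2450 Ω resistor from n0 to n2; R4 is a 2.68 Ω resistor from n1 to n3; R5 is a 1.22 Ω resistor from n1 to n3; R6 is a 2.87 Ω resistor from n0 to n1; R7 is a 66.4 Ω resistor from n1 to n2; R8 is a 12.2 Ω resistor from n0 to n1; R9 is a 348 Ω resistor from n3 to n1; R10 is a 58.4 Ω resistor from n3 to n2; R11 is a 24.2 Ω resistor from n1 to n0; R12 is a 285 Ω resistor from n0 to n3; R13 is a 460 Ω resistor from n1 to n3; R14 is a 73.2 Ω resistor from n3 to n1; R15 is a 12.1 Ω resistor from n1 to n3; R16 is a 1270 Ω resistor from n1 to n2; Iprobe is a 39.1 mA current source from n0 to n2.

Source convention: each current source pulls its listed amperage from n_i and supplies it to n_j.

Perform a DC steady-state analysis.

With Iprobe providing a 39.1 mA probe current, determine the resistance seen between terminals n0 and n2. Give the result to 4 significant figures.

R_eq = 31.70 Ω

Element admittances at DC:
  Y(R1) = 0.0005747 S between n3,n2
  Y(R2) = 0.01096 S between n1,n3
  Y(R3) = 0.0004082 S between n0,n2
  Y(R4) = 0.3731 S between n1,n3
  Y(R5) = 0.8197 S between n1,n3
  Y(R6) = 0.3484 S between n0,n1
  Y(R7) = 0.01506 S between n1,n2
  Y(R8) = 0.08197 S between n0,n1
  Y(R9) = 0.002874 S between n3,n1
  Y(R10) = 0.01712 S between n3,n2
  Y(R11) = 0.04132 S between n1,n0
  Y(R12) = 0.003509 S between n0,n3
  Y(R13) = 0.002174 S between n1,n3
  Y(R14) = 0.01366 S between n3,n1
  Y(R15) = 0.08264 S between n1,n3
  Y(R16) = 0.0007874 S between n1,n2
  Iprobe: injects 0.0391 A into n2 (from n0)
Assemble and solve the 3×3 MNA system:
  V(n1)=0.08110  V(n2)=1.240  V(n3)=0.09634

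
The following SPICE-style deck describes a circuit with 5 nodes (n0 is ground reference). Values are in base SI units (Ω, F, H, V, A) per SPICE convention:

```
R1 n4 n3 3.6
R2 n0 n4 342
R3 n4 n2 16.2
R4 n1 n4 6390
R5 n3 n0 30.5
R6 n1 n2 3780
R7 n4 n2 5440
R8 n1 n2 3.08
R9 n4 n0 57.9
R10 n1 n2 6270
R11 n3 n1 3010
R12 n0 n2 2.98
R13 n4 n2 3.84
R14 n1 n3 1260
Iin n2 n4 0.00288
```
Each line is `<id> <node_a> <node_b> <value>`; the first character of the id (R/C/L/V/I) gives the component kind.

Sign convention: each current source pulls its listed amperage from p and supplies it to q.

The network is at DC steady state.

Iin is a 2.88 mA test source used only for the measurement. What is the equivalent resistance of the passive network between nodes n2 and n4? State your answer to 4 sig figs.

R_eq = 2.728 Ω

MNA unknowns: 4 node voltages V₁..V_4
R1: Y=0.2778 on G[4,3]
R2: Y=0.002924 on G[0,4]
R3: Y=0.06173 on G[4,2]
R4: Y=0.0001565 on G[1,4]
R5: Y=0.03279 on G[3,0]
R6: Y=0.0002646 on G[1,2]
R7: Y=0.0001838 on G[4,2]
R8: Y=0.3247 on G[1,2]
R9: Y=0.01727 on G[4,0]
R10: Y=0.0001595 on G[1,2]
R11: Y=0.0003322 on G[3,1]
R12: Y=0.3356 on G[0,2]
R13: Y=0.2604 on G[4,2]
R14: Y=0.0007937 on G[1,3]
Iin: z[2]−=0.00288, z[4]+=0.00288
solve → V1=-0.0009799, V2=-0.001008, V3=0.006100, V4=0.006849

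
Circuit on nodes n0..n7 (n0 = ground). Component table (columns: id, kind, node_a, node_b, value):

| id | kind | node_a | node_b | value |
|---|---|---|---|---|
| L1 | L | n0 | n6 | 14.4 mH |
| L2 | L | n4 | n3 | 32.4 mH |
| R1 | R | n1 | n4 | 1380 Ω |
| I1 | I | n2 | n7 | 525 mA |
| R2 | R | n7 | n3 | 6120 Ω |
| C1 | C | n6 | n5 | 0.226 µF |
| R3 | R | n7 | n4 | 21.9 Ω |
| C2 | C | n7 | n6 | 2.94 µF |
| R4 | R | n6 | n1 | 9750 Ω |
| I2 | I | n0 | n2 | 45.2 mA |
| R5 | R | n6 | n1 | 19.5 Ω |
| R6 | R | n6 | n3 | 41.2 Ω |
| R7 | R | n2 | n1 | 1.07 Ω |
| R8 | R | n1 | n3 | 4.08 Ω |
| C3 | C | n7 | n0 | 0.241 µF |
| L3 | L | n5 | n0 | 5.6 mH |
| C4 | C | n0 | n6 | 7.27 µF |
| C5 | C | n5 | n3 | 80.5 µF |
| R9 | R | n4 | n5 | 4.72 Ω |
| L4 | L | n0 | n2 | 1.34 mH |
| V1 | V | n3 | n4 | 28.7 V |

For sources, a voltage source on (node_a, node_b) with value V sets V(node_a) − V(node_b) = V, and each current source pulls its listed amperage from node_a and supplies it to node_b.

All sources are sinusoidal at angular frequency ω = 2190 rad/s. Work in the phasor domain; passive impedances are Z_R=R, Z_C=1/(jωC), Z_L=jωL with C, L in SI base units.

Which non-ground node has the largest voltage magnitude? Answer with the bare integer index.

MNA unknowns: 7 node voltages V₁..V_7 plus 1 source current (V1)
L1: Y=0.000-0.03171j on G[0,6]
L2: Y=0.000-0.01409j on G[4,3]
R1: Y=0.0007246+0.000j on G[1,4]
I1: z[2]−=0.525, z[7]+=0.525
R2: Y=0.0001634+0.000j on G[7,3]
C1: Y=0.000+0.0004949j on G[6,5]
R3: Y=0.04566+0.000j on G[7,4]
C2: Y=0.000+0.006439j on G[7,6]
R4: Y=0.0001026+0.000j on G[6,1]
I2: z[0]−=0.0452, z[2]+=0.0452
R5: Y=0.05128+0.000j on G[6,1]
R6: Y=0.02427+0.000j on G[6,3]
R7: Y=0.9346+0.000j on G[2,1]
R8: Y=0.2451+0.000j on G[1,3]
C3: Y=0.000+0.0005278j on G[7,0]
L3: Y=0.000-0.08154j on G[5,0]
C4: Y=0.000+0.01592j on G[0,6]
C5: Y=0.000+0.1763j on G[5,3]
R9: Y=0.2119+0.000j on G[4,5]
L4: Y=0.000-0.3408j on G[0,2]
V1: row V3−V4=28.7, i_V1 at 3,4
solve → V1=3.906-2.097j, V2=3.670-0.7594j, V3=4.669-6.749j, V4=-24.03-6.749j, V5=-16.38+4.511j, V6=4.964-4.181j, V7=-12.52-4.149j
aux → i_V1=-2.168-2.103j

4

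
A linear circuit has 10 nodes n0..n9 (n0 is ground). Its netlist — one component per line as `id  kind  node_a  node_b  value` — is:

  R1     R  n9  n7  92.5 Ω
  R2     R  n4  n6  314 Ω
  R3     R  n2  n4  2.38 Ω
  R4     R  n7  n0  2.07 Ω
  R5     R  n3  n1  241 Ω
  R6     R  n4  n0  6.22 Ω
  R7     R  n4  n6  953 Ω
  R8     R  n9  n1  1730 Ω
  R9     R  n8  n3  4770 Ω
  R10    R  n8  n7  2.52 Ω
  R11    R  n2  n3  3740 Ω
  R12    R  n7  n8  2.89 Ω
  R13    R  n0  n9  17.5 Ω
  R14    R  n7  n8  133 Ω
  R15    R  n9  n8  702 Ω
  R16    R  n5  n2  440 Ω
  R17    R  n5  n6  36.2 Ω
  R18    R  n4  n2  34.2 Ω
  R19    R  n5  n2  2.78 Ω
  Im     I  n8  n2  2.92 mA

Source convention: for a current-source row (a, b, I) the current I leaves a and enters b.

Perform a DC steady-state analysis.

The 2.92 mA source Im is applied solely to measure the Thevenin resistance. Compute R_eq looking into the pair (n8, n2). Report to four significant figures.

Element admittances at DC:
  Y(R1) = 0.01081 S between n9,n7
  Y(R2) = 0.003185 S between n4,n6
  Y(R3) = 0.4202 S between n2,n4
  Y(R4) = 0.4831 S between n7,n0
  Y(R5) = 0.004149 S between n3,n1
  Y(R6) = 0.1608 S between n4,n0
  Y(R7) = 0.001049 S between n4,n6
  Y(R8) = 0.0005780 S between n9,n1
  Y(R9) = 0.0002096 S between n8,n3
  Y(R10) = 0.3968 S between n8,n7
  Y(R11) = 0.0002674 S between n2,n3
  Y(R12) = 0.3460 S between n7,n8
  Y(R13) = 0.05714 S between n0,n9
  Y(R14) = 0.007519 S between n7,n8
  Y(R15) = 0.001425 S between n9,n8
  Y(R16) = 0.002273 S between n5,n2
  Y(R17) = 0.02762 S between n5,n6
  Y(R18) = 0.02924 S between n4,n2
  Y(R19) = 0.3597 S between n5,n2
  Im: injects 0.00292 A into n2 (from n8)
Assemble and solve the 9×9 MNA system:
  V(n1)=0.003406  V(n2)=0.02456  V(n3)=0.004031  V(n4)=0.01813  V(n5)=0.02450  V(n6)=0.02365  V(n7)=-0.005905  V(n8)=-0.009776  V(n9)=-0.001083

R_eq = 11.76 Ω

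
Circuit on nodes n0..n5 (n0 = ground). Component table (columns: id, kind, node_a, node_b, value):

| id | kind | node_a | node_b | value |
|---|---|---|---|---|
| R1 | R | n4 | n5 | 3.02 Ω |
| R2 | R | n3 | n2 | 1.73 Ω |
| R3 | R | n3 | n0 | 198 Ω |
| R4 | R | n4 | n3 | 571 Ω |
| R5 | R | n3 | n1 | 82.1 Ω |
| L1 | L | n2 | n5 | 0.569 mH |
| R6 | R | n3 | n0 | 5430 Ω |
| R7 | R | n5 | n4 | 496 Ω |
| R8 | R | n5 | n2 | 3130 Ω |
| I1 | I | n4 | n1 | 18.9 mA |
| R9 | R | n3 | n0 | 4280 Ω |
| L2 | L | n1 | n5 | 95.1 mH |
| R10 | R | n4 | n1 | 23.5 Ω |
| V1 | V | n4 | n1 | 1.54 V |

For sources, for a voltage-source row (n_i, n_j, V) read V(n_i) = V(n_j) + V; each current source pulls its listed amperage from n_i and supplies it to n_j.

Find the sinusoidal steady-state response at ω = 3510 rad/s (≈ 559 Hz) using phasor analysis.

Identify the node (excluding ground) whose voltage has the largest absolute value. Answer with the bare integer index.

Element admittances at ω=3510 rad/s:
  Y(R1) = 0.3311+0.000j S between n4,n5
  Y(R2) = 0.5780+0.000j S between n3,n2
  Y(R3) = 0.005051+0.000j S between n3,n0
  Y(R4) = 0.001751+0.000j S between n4,n3
  Y(R5) = 0.01218+0.000j S between n3,n1
  Y(L1) = 0.000-0.5007j S between n2,n5
  Y(R6) = 0.0001842+0.000j S between n3,n0
  Y(R7) = 0.002016+0.000j S between n5,n4
  Y(R8) = 0.0003195+0.000j S between n5,n2
  I1: injects 0.0189 A into n1 (from n4)
  Y(R9) = 0.0002336+0.000j S between n3,n0
  Y(L2) = 0.000-0.002996j S between n1,n5
  Y(R10) = 0.04255+0.000j S between n4,n1
  V1: constraint V(n4)−V(n1) = 1.54
Assemble and solve the 6×6 MNA system:
  V(n1)=-1.456+0.02041j  V(n2)=0.03043-0.0004919j  V(n3)=0.000+0.000j  V(n4)=0.08394+0.02041j  V(n5)=0.03102+0.03463j
  i(V1)=-0.1022+0.004704j

1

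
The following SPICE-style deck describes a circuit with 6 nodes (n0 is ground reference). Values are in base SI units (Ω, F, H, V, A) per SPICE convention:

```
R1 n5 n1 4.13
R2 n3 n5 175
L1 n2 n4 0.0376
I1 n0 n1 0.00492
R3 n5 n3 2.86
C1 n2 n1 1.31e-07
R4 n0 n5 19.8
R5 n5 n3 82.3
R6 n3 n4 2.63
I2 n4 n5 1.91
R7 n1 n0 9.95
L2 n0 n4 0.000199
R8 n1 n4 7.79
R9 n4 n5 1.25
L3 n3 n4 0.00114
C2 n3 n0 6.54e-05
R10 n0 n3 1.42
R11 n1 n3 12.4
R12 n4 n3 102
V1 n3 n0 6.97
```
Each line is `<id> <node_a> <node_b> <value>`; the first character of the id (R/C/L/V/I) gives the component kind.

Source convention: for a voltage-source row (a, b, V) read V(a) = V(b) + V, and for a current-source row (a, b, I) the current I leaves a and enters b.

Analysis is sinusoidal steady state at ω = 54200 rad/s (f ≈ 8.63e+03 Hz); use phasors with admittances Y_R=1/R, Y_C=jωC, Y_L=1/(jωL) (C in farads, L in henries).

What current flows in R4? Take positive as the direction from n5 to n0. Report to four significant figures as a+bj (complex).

0.3412+0.01925j A

Apply KCL at each of the 5 non-ground nodes and solve the resulting linear system.
Node n1: branches {R1, I1, C1, R7, R8, R11} → V_1 = 5.196+0.3076j
Node n2: branches {L1, C1} → V_2 = 5.198+0.2856j
Node n3: branches {R2, R3, R5, R6, L3, C2, R10, R11, R12, V1} → V_3 = 6.970+0.000j
Node n4: branches {L1, R6, I2, L2, R8, R9, L3, R12} → V_4 = 5.169+0.6026j
Node n5: branches {R1, R2, R3, R4, R5, I2, R9} → V_5 = 6.756+0.3812j
Source currents: i(V1)=-5.823-24.28j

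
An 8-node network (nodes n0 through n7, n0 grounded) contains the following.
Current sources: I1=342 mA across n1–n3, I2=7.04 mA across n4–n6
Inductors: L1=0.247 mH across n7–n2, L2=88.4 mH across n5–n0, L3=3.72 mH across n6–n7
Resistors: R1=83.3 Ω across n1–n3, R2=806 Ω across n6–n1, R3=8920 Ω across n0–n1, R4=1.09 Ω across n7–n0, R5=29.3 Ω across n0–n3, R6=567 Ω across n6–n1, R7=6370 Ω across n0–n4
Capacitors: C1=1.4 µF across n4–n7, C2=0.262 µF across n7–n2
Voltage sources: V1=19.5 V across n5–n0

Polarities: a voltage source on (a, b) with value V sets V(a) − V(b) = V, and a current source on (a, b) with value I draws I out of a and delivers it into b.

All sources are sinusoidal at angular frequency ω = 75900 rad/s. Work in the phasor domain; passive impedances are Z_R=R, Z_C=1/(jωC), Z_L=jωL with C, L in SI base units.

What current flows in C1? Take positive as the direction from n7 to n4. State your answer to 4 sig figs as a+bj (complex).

MNA unknowns: 7 node voltages V₁..V_7 plus 1 source current (V1)
I1: z[1]−=0.342, z[3]+=0.342
L1: Y=0.000-0.05334j on G[7,2]
R1: Y=0.01200+0.000j on G[1,3]
R2: Y=0.001241+0.000j on G[6,1]
R3: Y=0.0001121+0.000j on G[0,1]
L2: Y=0.000-0.0001490j on G[5,0]
R4: Y=0.9174+0.000j on G[7,0]
R5: Y=0.03413+0.000j on G[0,3]
R6: Y=0.001764+0.000j on G[6,1]
L3: Y=0.000-0.003542j on G[6,7]
C1: Y=0.000+0.1063j on G[4,7]
I2: z[4]−=0.00704, z[6]+=0.00704
C2: Y=0.000+0.01989j on G[7,2]
R7: Y=0.0001570+0.000j on G[0,4]
V1: row V5−V0=19.5, i_V1 at 5,0
solve → V1=-22.90-2.825j, V2=-0.05132+0.02767j, V3=1.455-0.7350j, V4=-0.05146+0.09385j, V5=19.50+0.000j, V6=-7.224-11.28j, V7=-0.05132+0.02767j
aux → i_V1=0.000+0.002906j

0.007032+1.473e-05j A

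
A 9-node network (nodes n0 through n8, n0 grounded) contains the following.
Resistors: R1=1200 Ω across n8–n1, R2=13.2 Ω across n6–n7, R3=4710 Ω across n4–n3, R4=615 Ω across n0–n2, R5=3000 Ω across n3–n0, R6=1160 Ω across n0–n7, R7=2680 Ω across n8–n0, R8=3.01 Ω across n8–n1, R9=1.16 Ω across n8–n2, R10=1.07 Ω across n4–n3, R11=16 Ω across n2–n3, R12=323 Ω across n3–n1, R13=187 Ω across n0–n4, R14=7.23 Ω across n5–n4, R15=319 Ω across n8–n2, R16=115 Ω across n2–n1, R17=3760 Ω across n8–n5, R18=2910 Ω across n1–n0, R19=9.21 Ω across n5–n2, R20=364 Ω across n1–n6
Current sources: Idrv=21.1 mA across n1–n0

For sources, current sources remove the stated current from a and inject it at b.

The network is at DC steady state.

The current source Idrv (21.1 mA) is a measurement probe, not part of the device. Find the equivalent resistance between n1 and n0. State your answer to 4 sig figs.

R_eq = 121.6 Ω

Element admittances at DC:
  Y(R1) = 0.0008333 S between n8,n1
  Y(R2) = 0.07576 S between n6,n7
  Y(R3) = 0.0002123 S between n4,n3
  Y(R4) = 0.001626 S between n0,n2
  Y(R5) = 0.0003333 S between n3,n0
  Y(R6) = 0.0008621 S between n0,n7
  Y(R7) = 0.0003731 S between n8,n0
  Y(R8) = 0.3322 S between n8,n1
  Y(R9) = 0.8621 S between n8,n2
  Y(R10) = 0.9346 S between n4,n3
  Y(R11) = 0.06250 S between n2,n3
  Y(R12) = 0.003096 S between n3,n1
  Y(R13) = 0.005348 S between n0,n4
  Y(R14) = 0.1383 S between n5,n4
  Y(R15) = 0.003135 S between n8,n2
  Y(R16) = 0.008696 S between n2,n1
  Y(R17) = 0.0002660 S between n8,n5
  Y(R18) = 0.0003436 S between n1,n0
  Y(R19) = 0.1086 S between n5,n2
  Y(R20) = 0.002747 S between n1,n6
  Idrv: injects 0.0211 A into n0 (from n1)
Assemble and solve the 8×8 MNA system:
  V(n1)=-2.566  V(n2)=-2.494  V(n3)=-2.392  V(n4)=-2.386  V(n5)=-2.434  V(n6)=-1.958  V(n7)=-1.936  V(n8)=-2.513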